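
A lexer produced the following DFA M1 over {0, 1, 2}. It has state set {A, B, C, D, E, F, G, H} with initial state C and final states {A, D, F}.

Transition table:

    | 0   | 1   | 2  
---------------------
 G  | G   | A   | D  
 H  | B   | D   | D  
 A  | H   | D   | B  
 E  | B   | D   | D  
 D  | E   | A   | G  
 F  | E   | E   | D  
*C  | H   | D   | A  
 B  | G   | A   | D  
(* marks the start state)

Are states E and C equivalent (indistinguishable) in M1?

Yes

Reachable states from the start: {A,B,C,D,E,G,H}. Unreachable: {F} — drop them.
Start with accepting vs non-accepting: {A,D} | {B,C,E,G,H}.
Stable partition: {A,D} | {B,C,E,G,H} — 2 equivalence classes.
E and C lie in the same block of the stable partition, so they are equivalent — no string distinguishes them.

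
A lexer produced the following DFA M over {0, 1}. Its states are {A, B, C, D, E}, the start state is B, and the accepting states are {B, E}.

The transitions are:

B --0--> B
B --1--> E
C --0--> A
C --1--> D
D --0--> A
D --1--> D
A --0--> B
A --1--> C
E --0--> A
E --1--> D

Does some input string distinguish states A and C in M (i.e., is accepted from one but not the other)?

Every state is reachable, so we keep all 5.
Start with accepting vs non-accepting: {B,E} | {A,C,D}.
Refine {B,E} on symbol 0: members go to different blocks, giving {B} and {E}.
Refine {A,C,D} on symbol 0: members go to different blocks, giving {C,D} and {A}.
No further refinement is possible. Final partition (4 blocks): {B} | {C,D} | {E} | {A}.
A and C end up in different blocks, so they are distinguishable. For instance, the string '0' is accepted from only A.

Yes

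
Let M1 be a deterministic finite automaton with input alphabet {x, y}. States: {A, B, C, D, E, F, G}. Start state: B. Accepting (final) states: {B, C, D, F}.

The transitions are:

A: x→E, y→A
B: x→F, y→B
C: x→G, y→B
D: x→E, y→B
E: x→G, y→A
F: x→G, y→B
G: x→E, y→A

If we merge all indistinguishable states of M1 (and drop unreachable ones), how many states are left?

First remove the unreachable states {C,D}; 5 states remain.
P0 = {B,F} | {A,E,G}.
Split {B,F} by δ(·,x) → {B} and {F}.
The partition is now stable with 3 blocks: {B} | {A,E,G} | {F}.

3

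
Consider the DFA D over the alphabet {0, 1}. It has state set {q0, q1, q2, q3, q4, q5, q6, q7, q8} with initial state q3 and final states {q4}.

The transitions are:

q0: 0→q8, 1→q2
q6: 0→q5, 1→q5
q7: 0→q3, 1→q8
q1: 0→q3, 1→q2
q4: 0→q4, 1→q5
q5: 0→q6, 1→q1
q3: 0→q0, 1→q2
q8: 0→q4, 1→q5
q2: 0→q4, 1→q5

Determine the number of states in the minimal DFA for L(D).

Reachable states from the start: {q0,q1,q2,q3,q4,q5,q6,q8}. Unreachable: {q7} — drop them.
P0 = {q4} | {q0,q1,q2,q3,q5,q6,q8}.
Refine {q0,q1,q2,q3,q5,q6,q8} on symbol 0: members go to different blocks, giving {q0,q1,q3,q5,q6} and {q2,q8}.
Refine {q0,q1,q3,q5,q6} on symbol 0: members go to different blocks, giving {q1,q3,q5,q6} and {q0}.
On input 0, block {q1,q3,q5,q6} splits into {q1,q5,q6} and {q3}.
Refine {q1,q5,q6} on symbol 0: members go to different blocks, giving {q5,q6} and {q1}.
On input 1, block {q5,q6} splits into {q5} and {q6}.
No further refinement is possible. Final partition (7 blocks): {q4} | {q5} | {q2,q8} | {q0} | {q3} | {q1} | {q6}.

7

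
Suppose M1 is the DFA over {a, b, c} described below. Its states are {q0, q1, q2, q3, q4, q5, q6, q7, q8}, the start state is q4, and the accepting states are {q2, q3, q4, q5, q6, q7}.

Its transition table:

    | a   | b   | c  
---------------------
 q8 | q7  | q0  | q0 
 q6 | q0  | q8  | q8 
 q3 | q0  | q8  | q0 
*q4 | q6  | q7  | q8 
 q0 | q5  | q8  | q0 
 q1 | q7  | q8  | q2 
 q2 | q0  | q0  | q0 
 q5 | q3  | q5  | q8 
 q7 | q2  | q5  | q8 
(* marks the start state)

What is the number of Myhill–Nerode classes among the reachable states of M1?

3

First remove the unreachable states {q1}; 8 states remain.
Start with accepting vs non-accepting: {q2,q3,q4,q5,q6,q7} | {q0,q8}.
Split {q2,q3,q4,q5,q6,q7} by δ(·,a) → {q2,q3,q6} and {q4,q5,q7}.
No further refinement is possible. Final partition (3 blocks): {q2,q3,q6} | {q0,q8} | {q4,q5,q7}.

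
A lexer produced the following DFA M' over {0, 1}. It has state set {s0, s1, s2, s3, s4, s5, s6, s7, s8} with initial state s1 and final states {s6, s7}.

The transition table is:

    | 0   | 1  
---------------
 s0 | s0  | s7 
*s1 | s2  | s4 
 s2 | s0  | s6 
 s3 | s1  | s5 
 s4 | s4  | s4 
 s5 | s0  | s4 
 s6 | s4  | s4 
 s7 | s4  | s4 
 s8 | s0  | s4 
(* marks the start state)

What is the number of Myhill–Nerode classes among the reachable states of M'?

States {s3,s5,s8} cannot be reached from the start state, so discard them.
P0 = {s6,s7} | {s0,s1,s2,s4}.
Refine {s0,s1,s2,s4} on symbol 1: members go to different blocks, giving {s0,s2} and {s1,s4}.
Split {s1,s4} by δ(·,0) → {s1} and {s4}.
No further refinement is possible. Final partition (4 blocks): {s6,s7} | {s0,s2} | {s1} | {s4}.

4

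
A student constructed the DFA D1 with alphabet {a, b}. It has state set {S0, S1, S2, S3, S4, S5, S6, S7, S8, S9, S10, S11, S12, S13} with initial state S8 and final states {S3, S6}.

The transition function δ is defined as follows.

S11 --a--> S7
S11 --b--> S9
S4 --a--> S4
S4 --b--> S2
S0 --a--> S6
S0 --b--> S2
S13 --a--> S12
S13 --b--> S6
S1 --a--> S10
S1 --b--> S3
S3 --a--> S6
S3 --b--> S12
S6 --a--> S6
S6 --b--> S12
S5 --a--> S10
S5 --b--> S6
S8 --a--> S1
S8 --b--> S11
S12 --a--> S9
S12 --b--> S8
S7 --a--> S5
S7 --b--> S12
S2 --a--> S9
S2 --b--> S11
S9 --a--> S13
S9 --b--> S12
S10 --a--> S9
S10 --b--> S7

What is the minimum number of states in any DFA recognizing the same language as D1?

Reachable states from the start: {S1,S3,S5,S6,S7,S8,S9,S10,S11,S12,S13}. Unreachable: {S0,S2,S4} — drop them.
Initial partition by acceptance: {S3,S6} | {S1,S5,S7,S8,S9,S10,S11,S12,S13}.
Refine {S1,S5,S7,S8,S9,S10,S11,S12,S13} on symbol b: members go to different blocks, giving {S7,S8,S9,S10,S11,S12} and {S1,S5,S13}.
Split {S7,S8,S9,S10,S11,S12} by δ(·,a) → {S7,S8,S9} and {S10,S11,S12}.
Stable partition: {S3,S6} | {S7,S8,S9} | {S1,S5,S13} | {S10,S11,S12} — 4 equivalence classes.

4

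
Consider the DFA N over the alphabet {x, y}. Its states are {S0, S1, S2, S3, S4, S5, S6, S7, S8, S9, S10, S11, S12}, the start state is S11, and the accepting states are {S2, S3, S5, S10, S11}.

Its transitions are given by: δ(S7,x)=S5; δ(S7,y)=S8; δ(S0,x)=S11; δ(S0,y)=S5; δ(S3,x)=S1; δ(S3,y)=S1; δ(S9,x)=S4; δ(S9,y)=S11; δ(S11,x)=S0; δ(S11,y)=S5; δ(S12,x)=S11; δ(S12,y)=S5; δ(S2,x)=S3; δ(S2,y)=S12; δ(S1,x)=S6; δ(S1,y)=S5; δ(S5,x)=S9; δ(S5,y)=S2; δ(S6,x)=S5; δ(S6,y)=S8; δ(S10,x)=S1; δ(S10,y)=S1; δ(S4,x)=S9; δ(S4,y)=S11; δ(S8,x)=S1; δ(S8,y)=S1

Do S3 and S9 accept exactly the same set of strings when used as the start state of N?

No

Reachable states from the start: {S0,S1,S2,S3,S4,S5,S6,S8,S9,S11,S12}. Unreachable: {S7,S10} — drop them.
Initial partition by acceptance: {S2,S3,S5,S11} | {S0,S1,S4,S6,S8,S9,S12}.
Split {S2,S3,S5,S11} by δ(·,x) → {S3,S5,S11} and {S2}.
On input y, block {S3,S5,S11} splits into {S3} and {S5} and {S11}.
Refine {S0,S1,S4,S6,S8,S9,S12} on symbol x: members go to different blocks, giving {S1,S4,S8,S9} and {S0,S12} and {S6}.
Refine {S1,S4,S8,S9} on symbol x: members go to different blocks, giving {S4,S8,S9} and {S1}.
Split {S4,S8,S9} by δ(·,x) → {S4,S9} and {S8}.
No further refinement is possible. Final partition (9 blocks): {S3} | {S4,S9} | {S2} | {S5} | {S11} | {S0,S12} | {S6} | {S1} | {S8}.
S3 and S9 end up in different blocks, so they are distinguishable. For instance, the string 'ε' is accepted from only S3.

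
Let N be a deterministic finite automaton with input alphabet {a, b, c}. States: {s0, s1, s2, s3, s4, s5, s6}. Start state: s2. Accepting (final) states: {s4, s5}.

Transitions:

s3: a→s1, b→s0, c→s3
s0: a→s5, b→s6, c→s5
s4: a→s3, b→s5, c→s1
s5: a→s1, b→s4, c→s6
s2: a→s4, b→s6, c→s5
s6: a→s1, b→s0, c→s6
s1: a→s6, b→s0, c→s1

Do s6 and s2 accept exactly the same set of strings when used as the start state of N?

Initial partition by acceptance: {s4,s5} | {s0,s1,s2,s3,s6}.
On input a, block {s0,s1,s2,s3,s6} splits into {s1,s3,s6} and {s0,s2}.
Stable partition: {s4,s5} | {s1,s3,s6} | {s0,s2} — 3 equivalence classes.
s6 and s2 end up in different blocks, so they are distinguishable. For instance, the string 'a' is accepted from only s2.

No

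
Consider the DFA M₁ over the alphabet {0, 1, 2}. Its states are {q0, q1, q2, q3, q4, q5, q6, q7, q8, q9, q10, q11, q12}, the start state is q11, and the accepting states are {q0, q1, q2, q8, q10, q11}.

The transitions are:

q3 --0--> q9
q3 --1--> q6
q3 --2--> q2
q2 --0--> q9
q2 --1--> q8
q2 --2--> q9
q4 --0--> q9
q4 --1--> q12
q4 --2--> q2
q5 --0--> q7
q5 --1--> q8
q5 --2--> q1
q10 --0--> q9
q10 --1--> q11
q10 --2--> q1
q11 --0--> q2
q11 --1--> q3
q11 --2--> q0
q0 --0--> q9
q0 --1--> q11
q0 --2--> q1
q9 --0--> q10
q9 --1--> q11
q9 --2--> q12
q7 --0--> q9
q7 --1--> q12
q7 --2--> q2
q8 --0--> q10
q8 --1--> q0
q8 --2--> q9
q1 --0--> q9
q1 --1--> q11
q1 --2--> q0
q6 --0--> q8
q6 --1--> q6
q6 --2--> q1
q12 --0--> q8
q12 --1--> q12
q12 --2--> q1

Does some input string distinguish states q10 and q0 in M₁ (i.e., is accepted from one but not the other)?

No

States {q4,q5,q7} cannot be reached from the start state, so discard them.
Start with accepting vs non-accepting: {q0,q1,q2,q8,q10,q11} | {q3,q6,q9,q12}.
On input 0, block {q0,q1,q2,q8,q10,q11} splits into {q0,q1,q2,q10} and {q8,q11}.
Split {q0,q1,q2,q10} by δ(·,2) → {q0,q1,q10} and {q2}.
On input 0, block {q3,q6,q9,q12} splits into {q6,q12} and {q3} and {q9}.
Refine {q8,q11} on symbol 0: members go to different blocks, giving {q8} and {q11}.
Stable partition: {q0,q1,q10} | {q6,q12} | {q8} | {q2} | {q3} | {q9} | {q11} — 7 equivalence classes.
q10 and q0 lie in the same block of the stable partition, so they are equivalent — no string distinguishes them.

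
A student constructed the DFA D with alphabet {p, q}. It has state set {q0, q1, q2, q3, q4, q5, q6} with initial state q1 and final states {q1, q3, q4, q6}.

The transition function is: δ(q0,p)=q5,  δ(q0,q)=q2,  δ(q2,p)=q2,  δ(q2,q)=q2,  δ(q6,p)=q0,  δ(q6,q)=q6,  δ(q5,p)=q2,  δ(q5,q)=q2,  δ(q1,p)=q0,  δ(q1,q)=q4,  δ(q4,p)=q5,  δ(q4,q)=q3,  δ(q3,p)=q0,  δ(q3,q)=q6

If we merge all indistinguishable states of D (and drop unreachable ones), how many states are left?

2

Start with accepting vs non-accepting: {q1,q3,q4,q6} | {q0,q2,q5}.
No further refinement is possible. Final partition (2 blocks): {q1,q3,q4,q6} | {q0,q2,q5}.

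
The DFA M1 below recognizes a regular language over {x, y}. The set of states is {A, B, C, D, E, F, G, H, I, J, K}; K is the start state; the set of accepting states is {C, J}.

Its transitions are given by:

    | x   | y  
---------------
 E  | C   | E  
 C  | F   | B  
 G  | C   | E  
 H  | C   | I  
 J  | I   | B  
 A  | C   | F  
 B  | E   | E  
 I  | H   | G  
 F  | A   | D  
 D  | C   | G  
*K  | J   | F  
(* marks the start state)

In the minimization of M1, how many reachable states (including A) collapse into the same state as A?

3

All states are reachable from the start state.
Initial partition by acceptance: {C,J} | {A,B,D,E,F,G,H,I,K}.
On input x, block {A,B,D,E,F,G,H,I,K} splits into {A,D,E,G,H,K} and {B,F,I}.
Refine {A,D,E,G,H,K} on symbol y: members go to different blocks, giving {A,H,K} and {D,E,G}.
Split {B,F,I} by δ(·,x) → {F,I} and {B}.
Stable partition: {C,J} | {A,H,K} | {F,I} | {D,E,G} | {B} — 5 equivalence classes.
State A belongs to the block {A,H,K}, which has 3 states.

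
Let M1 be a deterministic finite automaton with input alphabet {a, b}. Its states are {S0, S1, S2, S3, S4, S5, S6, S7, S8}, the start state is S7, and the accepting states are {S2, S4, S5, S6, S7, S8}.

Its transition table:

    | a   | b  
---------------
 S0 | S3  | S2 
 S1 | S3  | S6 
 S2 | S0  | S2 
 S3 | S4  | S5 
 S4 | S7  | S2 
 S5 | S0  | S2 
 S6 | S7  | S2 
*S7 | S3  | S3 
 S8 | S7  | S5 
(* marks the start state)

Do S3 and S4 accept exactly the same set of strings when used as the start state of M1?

Reachable states from the start: {S0,S2,S3,S4,S5,S7}. Unreachable: {S1,S6,S8} — drop them.
Start with accepting vs non-accepting: {S2,S4,S5,S7} | {S0,S3}.
Refine {S2,S4,S5,S7} on symbol a: members go to different blocks, giving {S2,S5,S7} and {S4}.
Split {S2,S5,S7} by δ(·,b) → {S2,S5} and {S7}.
Refine {S0,S3} on symbol a: members go to different blocks, giving {S0} and {S3}.
The partition is now stable with 5 blocks: {S2,S5} | {S0} | {S4} | {S7} | {S3}.
S3 and S4 end up in different blocks, so they are distinguishable. For instance, the string 'ε' is accepted from only S4.

No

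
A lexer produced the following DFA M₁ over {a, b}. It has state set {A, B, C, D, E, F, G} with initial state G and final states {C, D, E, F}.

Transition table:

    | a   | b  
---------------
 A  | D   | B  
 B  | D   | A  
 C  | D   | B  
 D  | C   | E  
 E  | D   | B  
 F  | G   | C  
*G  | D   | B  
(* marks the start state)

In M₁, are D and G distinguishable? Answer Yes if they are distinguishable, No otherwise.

Yes

First remove the unreachable states {F}; 6 states remain.
P0 = {C,D,E} | {A,B,G}.
On input b, block {C,D,E} splits into {C,E} and {D}.
The partition is now stable with 3 blocks: {C,E} | {A,B,G} | {D}.
D and G end up in different blocks, so they are distinguishable. For instance, the string 'ε' is accepted from only D.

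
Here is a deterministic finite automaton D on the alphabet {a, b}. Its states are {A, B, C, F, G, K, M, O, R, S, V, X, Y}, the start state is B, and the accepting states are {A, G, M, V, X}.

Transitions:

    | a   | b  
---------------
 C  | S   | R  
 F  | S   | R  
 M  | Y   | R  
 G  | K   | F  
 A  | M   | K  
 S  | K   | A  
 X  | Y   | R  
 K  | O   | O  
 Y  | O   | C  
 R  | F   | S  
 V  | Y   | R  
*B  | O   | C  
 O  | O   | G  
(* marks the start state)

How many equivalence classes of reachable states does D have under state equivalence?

First remove the unreachable states {V,X}; 11 states remain.
Start with accepting vs non-accepting: {A,G,M} | {B,C,F,K,O,R,S,Y}.
Split {A,G,M} by δ(·,a) → {G,M} and {A}.
On input b, block {B,C,F,K,O,R,S,Y} splits into {B,C,F,K,R,Y} and {O} and {S}.
Split {B,C,F,K,R,Y} by δ(·,a) → {B,K,Y} and {C,F} and {R}.
On input b, block {G,M} splits into {M} and {G}.
Split {B,K,Y} by δ(·,b) → {B,Y} and {K}.
No further refinement is possible. Final partition (9 blocks): {M} | {B,Y} | {A} | {O} | {S} | {C,F} | {R} | {G} | {K}.

9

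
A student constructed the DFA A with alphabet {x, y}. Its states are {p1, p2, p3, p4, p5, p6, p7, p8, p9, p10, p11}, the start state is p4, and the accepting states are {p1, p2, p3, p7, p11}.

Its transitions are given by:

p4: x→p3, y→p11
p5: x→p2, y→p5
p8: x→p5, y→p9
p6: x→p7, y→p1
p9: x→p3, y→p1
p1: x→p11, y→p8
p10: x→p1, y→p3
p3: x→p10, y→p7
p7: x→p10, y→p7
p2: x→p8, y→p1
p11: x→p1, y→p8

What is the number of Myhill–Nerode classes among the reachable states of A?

Reachable states from the start: {p1,p2,p3,p4,p5,p7,p8,p9,p10,p11}. Unreachable: {p6} — drop them.
P0 = {p1,p2,p3,p7,p11} | {p4,p5,p8,p9,p10}.
Split {p1,p2,p3,p7,p11} by δ(·,x) → {p2,p3,p7} and {p1,p11}.
Split {p2,p3,p7} by δ(·,y) → {p3,p7} and {p2}.
Refine {p4,p5,p8,p9,p10} on symbol x: members go to different blocks, giving {p4,p9} and {p5} and {p8} and {p10}.
The partition is now stable with 7 blocks: {p3,p7} | {p4,p9} | {p1,p11} | {p2} | {p5} | {p8} | {p10}.

7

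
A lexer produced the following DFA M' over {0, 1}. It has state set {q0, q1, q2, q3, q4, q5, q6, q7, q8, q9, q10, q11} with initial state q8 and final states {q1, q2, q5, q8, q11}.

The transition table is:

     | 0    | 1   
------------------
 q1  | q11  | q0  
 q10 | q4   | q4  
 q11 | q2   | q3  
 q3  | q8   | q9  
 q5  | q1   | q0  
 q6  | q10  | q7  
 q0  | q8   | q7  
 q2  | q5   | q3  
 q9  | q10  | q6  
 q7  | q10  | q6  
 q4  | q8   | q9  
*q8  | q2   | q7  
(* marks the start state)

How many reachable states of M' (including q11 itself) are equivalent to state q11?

4

All states are reachable from the start state.
P0 = {q1,q2,q5,q8,q11} | {q0,q3,q4,q6,q7,q9,q10}.
Split {q0,q3,q4,q6,q7,q9,q10} by δ(·,0) → {q6,q7,q9,q10} and {q0,q3,q4}.
Split {q1,q2,q5,q8,q11} by δ(·,1) → {q1,q2,q5,q11} and {q8}.
On input 0, block {q6,q7,q9,q10} splits into {q6,q7,q9} and {q10}.
Stable partition: {q1,q2,q5,q11} | {q6,q7,q9} | {q0,q3,q4} | {q8} | {q10} — 5 equivalence classes.
State q11 belongs to the block {q1,q2,q5,q11}, which has 4 states.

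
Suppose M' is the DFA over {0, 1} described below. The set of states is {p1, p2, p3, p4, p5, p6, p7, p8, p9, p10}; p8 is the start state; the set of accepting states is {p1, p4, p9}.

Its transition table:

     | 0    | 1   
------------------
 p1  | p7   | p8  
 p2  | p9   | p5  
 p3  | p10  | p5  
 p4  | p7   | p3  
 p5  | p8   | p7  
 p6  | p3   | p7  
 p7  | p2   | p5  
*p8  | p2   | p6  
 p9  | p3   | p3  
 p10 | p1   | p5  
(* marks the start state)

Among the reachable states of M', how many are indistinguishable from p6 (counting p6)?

Reachable states from the start: {p1,p2,p3,p5,p6,p7,p8,p9,p10}. Unreachable: {p4} — drop them.
P0 = {p1,p9} | {p2,p3,p5,p6,p7,p8,p10}.
Refine {p2,p3,p5,p6,p7,p8,p10} on symbol 0: members go to different blocks, giving {p3,p5,p6,p7,p8} and {p2,p10}.
Refine {p3,p5,p6,p7,p8} on symbol 0: members go to different blocks, giving {p3,p7,p8} and {p5,p6}.
Stable partition: {p1,p9} | {p3,p7,p8} | {p2,p10} | {p5,p6} — 4 equivalence classes.
The equivalence class containing p6 is {p5,p6}, of size 2.

2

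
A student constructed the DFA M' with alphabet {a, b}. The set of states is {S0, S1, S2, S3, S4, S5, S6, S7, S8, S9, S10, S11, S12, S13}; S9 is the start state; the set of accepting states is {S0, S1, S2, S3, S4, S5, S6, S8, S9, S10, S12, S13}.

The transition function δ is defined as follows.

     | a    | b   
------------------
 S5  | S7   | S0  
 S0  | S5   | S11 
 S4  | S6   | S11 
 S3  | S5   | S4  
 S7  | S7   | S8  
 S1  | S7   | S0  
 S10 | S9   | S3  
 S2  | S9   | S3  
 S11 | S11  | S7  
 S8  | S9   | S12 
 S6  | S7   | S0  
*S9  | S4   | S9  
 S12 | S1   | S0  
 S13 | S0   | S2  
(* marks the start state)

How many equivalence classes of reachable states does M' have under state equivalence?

States {S2,S3,S10,S13} cannot be reached from the start state, so discard them.
Initial partition by acceptance: {S0,S1,S4,S5,S6,S8,S9,S12} | {S7,S11}.
Refine {S0,S1,S4,S5,S6,S8,S9,S12} on symbol a: members go to different blocks, giving {S0,S4,S8,S9,S12} and {S1,S5,S6}.
Refine {S0,S4,S8,S9,S12} on symbol a: members go to different blocks, giving {S0,S4,S12} and {S8,S9}.
Split {S0,S4,S12} by δ(·,b) → {S0,S4} and {S12}.
Refine {S7,S11} on symbol b: members go to different blocks, giving {S7} and {S11}.
Split {S8,S9} by δ(·,a) → {S8} and {S9}.
The partition is now stable with 7 blocks: {S0,S4} | {S7} | {S1,S5,S6} | {S8} | {S12} | {S11} | {S9}.

7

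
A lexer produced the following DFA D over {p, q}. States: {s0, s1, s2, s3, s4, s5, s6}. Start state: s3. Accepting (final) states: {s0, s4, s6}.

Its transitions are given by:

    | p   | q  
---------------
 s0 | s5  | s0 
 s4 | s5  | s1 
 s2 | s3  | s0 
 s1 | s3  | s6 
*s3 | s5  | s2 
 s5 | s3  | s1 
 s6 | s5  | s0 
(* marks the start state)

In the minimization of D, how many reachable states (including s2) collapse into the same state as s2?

First remove the unreachable states {s4}; 6 states remain.
P0 = {s0,s6} | {s1,s2,s3,s5}.
Split {s1,s2,s3,s5} by δ(·,q) → {s1,s2} and {s3,s5}.
Stable partition: {s0,s6} | {s1,s2} | {s3,s5} — 3 equivalence classes.
State s2 belongs to the block {s1,s2}, which has 2 states.

2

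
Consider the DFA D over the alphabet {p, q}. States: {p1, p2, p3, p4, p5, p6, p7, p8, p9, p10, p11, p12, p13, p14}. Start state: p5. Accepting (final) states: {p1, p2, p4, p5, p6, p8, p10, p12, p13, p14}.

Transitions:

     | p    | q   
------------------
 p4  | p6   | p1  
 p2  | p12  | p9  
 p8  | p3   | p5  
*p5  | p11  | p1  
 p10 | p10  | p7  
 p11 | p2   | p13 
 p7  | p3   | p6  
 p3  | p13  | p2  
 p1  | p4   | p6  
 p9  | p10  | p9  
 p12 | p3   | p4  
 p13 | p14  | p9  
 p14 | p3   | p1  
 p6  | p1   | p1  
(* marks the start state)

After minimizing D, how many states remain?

First remove the unreachable states {p8}; 13 states remain.
Start with accepting vs non-accepting: {p1,p2,p4,p5,p6,p10,p12,p13,p14} | {p3,p7,p9,p11}.
Split {p1,p2,p4,p5,p6,p10,p12,p13,p14} by δ(·,p) → {p1,p2,p4,p6,p10,p13} and {p5,p12,p14}.
On input p, block {p1,p2,p4,p6,p10,p13} splits into {p1,p4,p6,p10} and {p2,p13}.
On input q, block {p1,p4,p6,p10} splits into {p1,p4,p6} and {p10}.
Split {p3,p7,p9,p11} by δ(·,p) → {p3,p11} and {p7} and {p9}.
No further refinement is possible. Final partition (7 blocks): {p1,p4,p6} | {p3,p11} | {p5,p12,p14} | {p2,p13} | {p10} | {p7} | {p9}.

7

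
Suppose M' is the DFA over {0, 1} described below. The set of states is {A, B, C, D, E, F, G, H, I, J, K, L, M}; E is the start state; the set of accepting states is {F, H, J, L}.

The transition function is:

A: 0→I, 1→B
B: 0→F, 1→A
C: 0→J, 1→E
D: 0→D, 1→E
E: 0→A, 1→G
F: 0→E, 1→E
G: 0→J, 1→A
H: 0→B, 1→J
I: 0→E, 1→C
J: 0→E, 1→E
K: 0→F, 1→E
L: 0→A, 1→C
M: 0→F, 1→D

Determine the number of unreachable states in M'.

Starting at E and following transitions, the reachable set is {A, B, C, E, F, G, I, J}. That leaves D, H, K, L, M unreachable — 5 in total.

5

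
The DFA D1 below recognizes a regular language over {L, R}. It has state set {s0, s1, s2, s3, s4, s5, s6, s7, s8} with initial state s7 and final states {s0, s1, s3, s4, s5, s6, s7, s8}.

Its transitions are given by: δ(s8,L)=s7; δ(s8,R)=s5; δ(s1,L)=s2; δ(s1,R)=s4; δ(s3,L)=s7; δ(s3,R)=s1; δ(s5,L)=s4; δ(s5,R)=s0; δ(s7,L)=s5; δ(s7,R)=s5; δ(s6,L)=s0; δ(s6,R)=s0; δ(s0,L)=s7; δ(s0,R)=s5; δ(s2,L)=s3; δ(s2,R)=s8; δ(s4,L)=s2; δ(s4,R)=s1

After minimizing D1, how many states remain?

6

States {s6} cannot be reached from the start state, so discard them.
P0 = {s0,s1,s3,s4,s5,s7,s8} | {s2}.
Split {s0,s1,s3,s4,s5,s7,s8} by δ(·,L) → {s0,s3,s5,s7,s8} and {s1,s4}.
On input L, block {s0,s3,s5,s7,s8} splits into {s0,s3,s7,s8} and {s5}.
Refine {s0,s3,s7,s8} on symbol L: members go to different blocks, giving {s0,s3,s8} and {s7}.
Split {s0,s3,s8} by δ(·,R) → {s0,s8} and {s3}.
No further refinement is possible. Final partition (6 blocks): {s0,s8} | {s2} | {s1,s4} | {s5} | {s7} | {s3}.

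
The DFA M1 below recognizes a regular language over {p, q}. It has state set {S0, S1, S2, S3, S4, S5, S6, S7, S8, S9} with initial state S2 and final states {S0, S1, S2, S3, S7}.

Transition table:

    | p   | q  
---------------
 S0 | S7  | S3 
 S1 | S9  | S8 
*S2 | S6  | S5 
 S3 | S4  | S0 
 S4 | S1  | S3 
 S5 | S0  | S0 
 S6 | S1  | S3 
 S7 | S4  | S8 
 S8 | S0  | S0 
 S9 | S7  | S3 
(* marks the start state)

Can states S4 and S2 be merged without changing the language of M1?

All states are reachable from the start state.
P0 = {S0,S1,S2,S3,S7} | {S4,S5,S6,S8,S9}.
Split {S0,S1,S2,S3,S7} by δ(·,p) → {S1,S2,S3,S7} and {S0}.
Split {S1,S2,S3,S7} by δ(·,q) → {S1,S2,S7} and {S3}.
On input p, block {S4,S5,S6,S8,S9} splits into {S4,S6,S9} and {S5,S8}.
No further refinement is possible. Final partition (5 blocks): {S1,S2,S7} | {S4,S6,S9} | {S0} | {S3} | {S5,S8}.
S4 and S2 end up in different blocks, so they are distinguishable. For instance, the string 'ε' is accepted from only S2.

No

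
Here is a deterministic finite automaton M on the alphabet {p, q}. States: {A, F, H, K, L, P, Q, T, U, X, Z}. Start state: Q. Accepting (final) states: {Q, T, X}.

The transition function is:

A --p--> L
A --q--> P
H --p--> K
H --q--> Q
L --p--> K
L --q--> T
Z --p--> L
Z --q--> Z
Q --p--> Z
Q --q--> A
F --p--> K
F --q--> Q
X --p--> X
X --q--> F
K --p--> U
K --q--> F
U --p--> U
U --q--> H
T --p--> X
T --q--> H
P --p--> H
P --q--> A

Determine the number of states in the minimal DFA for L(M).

All states are reachable from the start state.
Initial partition by acceptance: {Q,T,X} | {A,F,H,K,L,P,U,Z}.
On input p, block {Q,T,X} splits into {T,X} and {Q}.
Split {A,F,H,K,L,P,U,Z} by δ(·,q) → {A,K,P,U,Z} and {F,H} and {L}.
Refine {A,K,P,U,Z} on symbol p: members go to different blocks, giving {A,Z} and {K,U} and {P}.
Split {A,Z} by δ(·,q) → {A} and {Z}.
Stable partition: {T,X} | {A} | {Q} | {F,H} | {L} | {K,U} | {P} | {Z} — 8 equivalence classes.

8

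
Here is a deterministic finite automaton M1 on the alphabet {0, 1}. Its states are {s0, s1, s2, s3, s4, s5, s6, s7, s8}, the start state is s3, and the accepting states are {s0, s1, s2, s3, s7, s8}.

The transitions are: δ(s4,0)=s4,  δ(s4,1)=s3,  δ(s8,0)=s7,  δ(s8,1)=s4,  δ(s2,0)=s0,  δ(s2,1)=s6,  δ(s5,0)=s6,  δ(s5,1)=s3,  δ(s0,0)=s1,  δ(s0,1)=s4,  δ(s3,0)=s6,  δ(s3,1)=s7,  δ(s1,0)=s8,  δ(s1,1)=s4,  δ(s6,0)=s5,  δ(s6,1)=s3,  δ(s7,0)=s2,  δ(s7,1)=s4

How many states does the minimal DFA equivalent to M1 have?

Start with accepting vs non-accepting: {s0,s1,s2,s3,s7,s8} | {s4,s5,s6}.
On input 0, block {s0,s1,s2,s3,s7,s8} splits into {s0,s1,s2,s7,s8} and {s3}.
No further refinement is possible. Final partition (3 blocks): {s0,s1,s2,s7,s8} | {s4,s5,s6} | {s3}.

3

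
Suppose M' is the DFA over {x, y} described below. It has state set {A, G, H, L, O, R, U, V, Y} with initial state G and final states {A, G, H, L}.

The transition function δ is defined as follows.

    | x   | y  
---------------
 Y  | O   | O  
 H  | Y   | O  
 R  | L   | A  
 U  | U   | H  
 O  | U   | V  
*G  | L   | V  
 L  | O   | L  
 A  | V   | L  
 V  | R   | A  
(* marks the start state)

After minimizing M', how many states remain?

9

Every state is reachable, so we keep all 9.
Initial partition by acceptance: {A,G,H,L} | {O,R,U,V,Y}.
Split {A,G,H,L} by δ(·,x) → {A,H,L} and {G}.
Split {A,H,L} by δ(·,y) → {A,L} and {H}.
On input x, block {O,R,U,V,Y} splits into {O,U,V,Y} and {R}.
Split {O,U,V,Y} by δ(·,x) → {O,U,Y} and {V}.
On input x, block {A,L} splits into {L} and {A}.
Refine {O,U,Y} on symbol y: members go to different blocks, giving {U} and {Y} and {O}.
The partition is now stable with 9 blocks: {L} | {U} | {G} | {H} | {R} | {V} | {A} | {Y} | {O}.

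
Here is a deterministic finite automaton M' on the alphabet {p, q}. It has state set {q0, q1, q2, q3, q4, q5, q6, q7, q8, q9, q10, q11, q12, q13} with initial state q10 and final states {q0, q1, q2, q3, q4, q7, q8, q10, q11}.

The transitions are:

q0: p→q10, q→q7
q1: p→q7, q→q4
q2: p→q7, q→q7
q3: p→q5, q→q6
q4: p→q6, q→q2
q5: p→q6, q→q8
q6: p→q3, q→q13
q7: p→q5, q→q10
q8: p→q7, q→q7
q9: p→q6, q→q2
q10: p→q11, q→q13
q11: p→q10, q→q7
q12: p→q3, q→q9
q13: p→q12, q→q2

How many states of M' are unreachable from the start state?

BFS from q10 reaches {q2, q3, q5, q6, q7, q8, q9, q10, q11, q12, q13}; the 3 state(s) q0, q1, q4 are never visited.

3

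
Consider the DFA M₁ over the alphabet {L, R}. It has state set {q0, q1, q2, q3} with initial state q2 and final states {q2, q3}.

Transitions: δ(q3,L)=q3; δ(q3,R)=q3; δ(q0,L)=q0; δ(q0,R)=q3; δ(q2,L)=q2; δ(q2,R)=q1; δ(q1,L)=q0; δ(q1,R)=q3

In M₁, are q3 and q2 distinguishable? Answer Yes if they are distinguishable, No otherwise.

All states are reachable from the start state.
Initial partition by acceptance: {q2,q3} | {q0,q1}.
Split {q2,q3} by δ(·,R) → {q2} and {q3}.
No further refinement is possible. Final partition (3 blocks): {q2} | {q0,q1} | {q3}.
q3 and q2 end up in different blocks, so they are distinguishable. For instance, the string 'R' is accepted from only q3.

Yes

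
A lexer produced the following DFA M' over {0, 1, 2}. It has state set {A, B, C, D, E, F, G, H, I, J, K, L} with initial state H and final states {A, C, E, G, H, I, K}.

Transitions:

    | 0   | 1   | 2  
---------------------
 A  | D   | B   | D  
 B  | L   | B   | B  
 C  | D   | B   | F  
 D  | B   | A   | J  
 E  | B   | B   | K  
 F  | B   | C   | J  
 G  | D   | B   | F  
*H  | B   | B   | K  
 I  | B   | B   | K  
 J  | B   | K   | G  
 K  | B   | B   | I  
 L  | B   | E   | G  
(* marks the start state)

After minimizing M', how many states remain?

Every state is reachable, so we keep all 12.
Start with accepting vs non-accepting: {A,C,E,G,H,I,K} | {B,D,F,J,L}.
Split {A,C,E,G,H,I,K} by δ(·,2) → {E,H,I,K} and {A,C,G}.
Refine {B,D,F,J,L} on symbol 1: members go to different blocks, giving {D,F} and {J,L} and {B}.
Stable partition: {E,H,I,K} | {D,F} | {A,C,G} | {J,L} | {B} — 5 equivalence classes.

5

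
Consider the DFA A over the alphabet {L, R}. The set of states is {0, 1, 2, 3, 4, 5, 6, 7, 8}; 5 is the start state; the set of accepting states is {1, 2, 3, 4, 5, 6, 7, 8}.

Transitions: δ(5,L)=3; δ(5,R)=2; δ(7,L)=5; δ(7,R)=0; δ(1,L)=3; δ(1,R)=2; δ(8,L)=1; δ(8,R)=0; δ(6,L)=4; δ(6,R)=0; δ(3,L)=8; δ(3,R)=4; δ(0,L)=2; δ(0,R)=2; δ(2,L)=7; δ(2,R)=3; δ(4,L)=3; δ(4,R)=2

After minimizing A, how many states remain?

First remove the unreachable states {6}; 8 states remain.
Initial partition by acceptance: {1,2,3,4,5,7,8} | {0}.
Refine {1,2,3,4,5,7,8} on symbol R: members go to different blocks, giving {1,2,3,4,5} and {7,8}.
Refine {1,2,3,4,5} on symbol L: members go to different blocks, giving {1,4,5} and {2,3}.
Refine {2,3} on symbol R: members go to different blocks, giving {2} and {3}.
The partition is now stable with 5 blocks: {1,4,5} | {0} | {7,8} | {2} | {3}.

5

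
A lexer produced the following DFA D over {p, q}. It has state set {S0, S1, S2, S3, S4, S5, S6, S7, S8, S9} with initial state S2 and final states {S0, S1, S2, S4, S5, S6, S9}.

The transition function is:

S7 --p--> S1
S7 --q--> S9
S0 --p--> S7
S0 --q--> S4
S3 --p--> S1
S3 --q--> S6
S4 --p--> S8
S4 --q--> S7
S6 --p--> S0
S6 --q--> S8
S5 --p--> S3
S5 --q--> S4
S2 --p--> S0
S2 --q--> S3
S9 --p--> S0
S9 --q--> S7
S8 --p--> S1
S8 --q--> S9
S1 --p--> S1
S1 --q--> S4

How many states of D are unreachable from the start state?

1

Starting at S2 and following transitions, the reachable set is {S0, S1, S2, S3, S4, S6, S7, S8, S9}. That leaves S5 unreachable — 1 in total.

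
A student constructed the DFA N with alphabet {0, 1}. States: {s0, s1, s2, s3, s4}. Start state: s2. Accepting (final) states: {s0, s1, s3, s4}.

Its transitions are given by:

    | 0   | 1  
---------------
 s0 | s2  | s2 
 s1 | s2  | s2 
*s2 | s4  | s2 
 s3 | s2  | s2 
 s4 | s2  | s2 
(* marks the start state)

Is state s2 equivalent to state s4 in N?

No

First remove the unreachable states {s0,s1,s3}; 2 states remain.
Initial partition by acceptance: {s4} | {s2}.
No further refinement is possible. Final partition (2 blocks): {s4} | {s2}.
s2 and s4 end up in different blocks, so they are distinguishable. For instance, the string 'ε' is accepted from only s4.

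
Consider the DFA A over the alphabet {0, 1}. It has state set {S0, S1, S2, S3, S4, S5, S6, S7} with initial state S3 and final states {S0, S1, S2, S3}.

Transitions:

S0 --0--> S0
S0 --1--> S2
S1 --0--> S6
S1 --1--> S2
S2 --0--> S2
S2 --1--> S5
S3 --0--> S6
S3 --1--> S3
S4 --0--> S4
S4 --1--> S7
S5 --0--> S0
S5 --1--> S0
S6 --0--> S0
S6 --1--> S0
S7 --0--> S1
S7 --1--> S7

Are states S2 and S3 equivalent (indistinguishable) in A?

Reachable states from the start: {S0,S2,S3,S5,S6}. Unreachable: {S1,S4,S7} — drop them.
Start with accepting vs non-accepting: {S0,S2,S3} | {S5,S6}.
On input 0, block {S0,S2,S3} splits into {S0,S2} and {S3}.
On input 1, block {S0,S2} splits into {S0} and {S2}.
No further refinement is possible. Final partition (4 blocks): {S0} | {S5,S6} | {S3} | {S2}.
S2 and S3 end up in different blocks, so they are distinguishable. For instance, the string '0' is accepted from only S2.

No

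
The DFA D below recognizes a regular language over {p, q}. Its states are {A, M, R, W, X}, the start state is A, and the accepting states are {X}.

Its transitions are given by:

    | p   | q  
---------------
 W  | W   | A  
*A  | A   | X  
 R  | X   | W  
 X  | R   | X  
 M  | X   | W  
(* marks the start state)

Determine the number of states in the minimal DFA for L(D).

4

Reachable states from the start: {A,R,W,X}. Unreachable: {M} — drop them.
P0 = {X} | {A,R,W}.
Refine {A,R,W} on symbol p: members go to different blocks, giving {A,W} and {R}.
Refine {A,W} on symbol q: members go to different blocks, giving {W} and {A}.
The partition is now stable with 4 blocks: {X} | {W} | {R} | {A}.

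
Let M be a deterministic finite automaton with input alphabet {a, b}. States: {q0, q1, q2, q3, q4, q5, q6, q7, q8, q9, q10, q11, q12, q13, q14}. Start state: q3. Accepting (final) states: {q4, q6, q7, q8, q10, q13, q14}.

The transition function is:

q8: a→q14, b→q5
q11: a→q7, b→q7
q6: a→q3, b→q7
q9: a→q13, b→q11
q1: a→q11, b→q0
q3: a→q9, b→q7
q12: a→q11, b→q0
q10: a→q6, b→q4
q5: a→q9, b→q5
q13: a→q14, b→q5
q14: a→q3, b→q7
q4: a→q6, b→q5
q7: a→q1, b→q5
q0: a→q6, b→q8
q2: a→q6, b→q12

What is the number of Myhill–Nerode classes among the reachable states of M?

9

States {q2,q4,q10,q12} cannot be reached from the start state, so discard them.
Initial partition by acceptance: {q6,q7,q8,q13,q14} | {q0,q1,q3,q5,q9,q11}.
Split {q6,q7,q8,q13,q14} by δ(·,a) → {q6,q7,q14} and {q8,q13}.
Split {q6,q7,q14} by δ(·,b) → {q6,q14} and {q7}.
On input a, block {q0,q1,q3,q5,q9,q11} splits into {q1,q3,q5} and {q0} and {q9} and {q11}.
Refine {q1,q3,q5} on symbol a: members go to different blocks, giving {q3,q5} and {q1}.
Refine {q3,q5} on symbol b: members go to different blocks, giving {q3} and {q5}.
The partition is now stable with 9 blocks: {q6,q14} | {q3} | {q8,q13} | {q7} | {q0} | {q9} | {q11} | {q1} | {q5}.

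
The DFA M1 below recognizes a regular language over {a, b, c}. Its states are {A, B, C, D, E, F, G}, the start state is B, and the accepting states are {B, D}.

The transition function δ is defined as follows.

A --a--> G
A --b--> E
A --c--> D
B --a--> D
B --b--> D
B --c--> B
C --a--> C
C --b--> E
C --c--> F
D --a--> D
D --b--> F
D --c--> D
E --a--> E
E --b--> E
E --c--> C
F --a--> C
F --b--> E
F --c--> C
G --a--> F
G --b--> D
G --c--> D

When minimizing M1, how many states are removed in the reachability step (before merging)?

Starting at B and following transitions, the reachable set is {B, C, D, E, F}. That leaves A, G unreachable — 2 in total.

2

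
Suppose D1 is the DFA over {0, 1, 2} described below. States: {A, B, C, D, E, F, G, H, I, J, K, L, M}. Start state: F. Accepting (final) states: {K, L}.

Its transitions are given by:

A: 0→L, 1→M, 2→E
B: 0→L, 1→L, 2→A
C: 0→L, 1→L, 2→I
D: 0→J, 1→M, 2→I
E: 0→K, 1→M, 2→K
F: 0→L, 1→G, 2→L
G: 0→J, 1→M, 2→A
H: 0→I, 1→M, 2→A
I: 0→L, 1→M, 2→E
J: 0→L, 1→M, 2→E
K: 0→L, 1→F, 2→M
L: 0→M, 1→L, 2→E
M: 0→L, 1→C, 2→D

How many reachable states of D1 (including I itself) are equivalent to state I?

3

Reachable states from the start: {A,C,D,E,F,G,I,J,K,L,M}. Unreachable: {B,H} — drop them.
Initial partition by acceptance: {K,L} | {A,C,D,E,F,G,I,J,M}.
On input 0, block {K,L} splits into {K} and {L}.
Refine {A,C,D,E,F,G,I,J,M} on symbol 0: members go to different blocks, giving {A,C,F,I,J,M} and {D,G} and {E}.
Split {A,C,F,I,J,M} by δ(·,1) → {A,I,J,M} and {C} and {F}.
Split {A,I,J,M} by δ(·,1) → {A,I,J} and {M}.
No further refinement is possible. Final partition (8 blocks): {K} | {A,I,J} | {L} | {D,G} | {E} | {C} | {F} | {M}.
The equivalence class containing I is {A,I,J}, of size 3.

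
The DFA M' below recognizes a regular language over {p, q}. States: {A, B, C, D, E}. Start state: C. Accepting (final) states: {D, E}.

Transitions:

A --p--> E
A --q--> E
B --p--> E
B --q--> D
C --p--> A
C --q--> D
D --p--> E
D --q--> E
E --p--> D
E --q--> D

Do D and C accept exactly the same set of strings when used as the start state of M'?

No

States {B} cannot be reached from the start state, so discard them.
P0 = {D,E} | {A,C}.
On input p, block {A,C} splits into {A} and {C}.
No further refinement is possible. Final partition (3 blocks): {D,E} | {A} | {C}.
D and C end up in different blocks, so they are distinguishable. For instance, the string 'ε' is accepted from only D.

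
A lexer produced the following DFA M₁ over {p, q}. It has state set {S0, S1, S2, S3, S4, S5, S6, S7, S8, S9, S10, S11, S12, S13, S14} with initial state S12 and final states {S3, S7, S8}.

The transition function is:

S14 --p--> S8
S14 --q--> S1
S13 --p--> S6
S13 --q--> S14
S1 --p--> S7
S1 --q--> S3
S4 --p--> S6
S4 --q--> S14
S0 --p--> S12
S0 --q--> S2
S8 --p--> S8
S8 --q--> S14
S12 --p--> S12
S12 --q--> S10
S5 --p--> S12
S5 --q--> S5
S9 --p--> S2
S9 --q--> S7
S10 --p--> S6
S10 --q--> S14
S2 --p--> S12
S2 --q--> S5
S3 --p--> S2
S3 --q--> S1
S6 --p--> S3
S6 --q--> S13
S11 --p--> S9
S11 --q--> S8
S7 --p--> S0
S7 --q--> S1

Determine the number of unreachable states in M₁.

No path from S12 leads to S4, S9, S11; the other 12 states are all reachable.

3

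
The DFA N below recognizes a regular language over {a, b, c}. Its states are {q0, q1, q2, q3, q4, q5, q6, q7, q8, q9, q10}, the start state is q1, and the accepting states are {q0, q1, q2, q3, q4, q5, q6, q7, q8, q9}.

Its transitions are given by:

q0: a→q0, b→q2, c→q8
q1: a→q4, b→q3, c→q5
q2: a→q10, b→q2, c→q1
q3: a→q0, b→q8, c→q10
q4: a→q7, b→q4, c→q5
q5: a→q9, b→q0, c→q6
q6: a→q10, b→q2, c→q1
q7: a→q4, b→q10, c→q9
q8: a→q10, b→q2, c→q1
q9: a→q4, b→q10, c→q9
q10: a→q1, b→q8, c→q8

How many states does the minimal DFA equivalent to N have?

All states are reachable from the start state.
P0 = {q0,q1,q2,q3,q4,q5,q6,q7,q8,q9} | {q10}.
Refine {q0,q1,q2,q3,q4,q5,q6,q7,q8,q9} on symbol a: members go to different blocks, giving {q0,q1,q3,q4,q5,q7,q9} and {q2,q6,q8}.
On input b, block {q0,q1,q3,q4,q5,q7,q9} splits into {q1,q4,q5} and {q0,q3} and {q7,q9}.
Split {q1,q4,q5} by δ(·,a) → {q4,q5} and {q1}.
Refine {q4,q5} on symbol b: members go to different blocks, giving {q4} and {q5}.
Split {q0,q3} by δ(·,c) → {q0} and {q3}.
The partition is now stable with 8 blocks: {q4} | {q10} | {q2,q6,q8} | {q0} | {q7,q9} | {q1} | {q5} | {q3}.

8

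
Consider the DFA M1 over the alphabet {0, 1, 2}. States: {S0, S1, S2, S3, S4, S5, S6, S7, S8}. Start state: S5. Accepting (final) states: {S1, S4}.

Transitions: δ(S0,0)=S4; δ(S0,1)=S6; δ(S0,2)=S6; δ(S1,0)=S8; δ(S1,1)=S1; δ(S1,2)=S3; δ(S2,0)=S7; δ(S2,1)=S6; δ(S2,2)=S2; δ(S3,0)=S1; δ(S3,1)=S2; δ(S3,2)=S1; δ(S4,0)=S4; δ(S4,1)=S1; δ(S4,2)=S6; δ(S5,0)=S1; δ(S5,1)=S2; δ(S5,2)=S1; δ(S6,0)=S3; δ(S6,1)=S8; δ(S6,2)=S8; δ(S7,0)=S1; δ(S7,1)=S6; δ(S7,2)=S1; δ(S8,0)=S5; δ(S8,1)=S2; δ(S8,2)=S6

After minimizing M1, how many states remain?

Reachable states from the start: {S1,S2,S3,S5,S6,S7,S8}. Unreachable: {S0,S4} — drop them.
Initial partition by acceptance: {S1} | {S2,S3,S5,S6,S7,S8}.
On input 0, block {S2,S3,S5,S6,S7,S8} splits into {S2,S6,S8} and {S3,S5,S7}.
No further refinement is possible. Final partition (3 blocks): {S1} | {S2,S6,S8} | {S3,S5,S7}.

3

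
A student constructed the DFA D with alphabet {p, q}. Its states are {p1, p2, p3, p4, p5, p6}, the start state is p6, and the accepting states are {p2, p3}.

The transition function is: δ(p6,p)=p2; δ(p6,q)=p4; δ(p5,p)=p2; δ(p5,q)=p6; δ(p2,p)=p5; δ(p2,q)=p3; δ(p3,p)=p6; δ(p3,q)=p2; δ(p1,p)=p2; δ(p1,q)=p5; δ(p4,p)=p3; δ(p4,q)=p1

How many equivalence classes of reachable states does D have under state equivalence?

Every state is reachable, so we keep all 6.
Start with accepting vs non-accepting: {p2,p3} | {p1,p4,p5,p6}.
The partition is now stable with 2 blocks: {p2,p3} | {p1,p4,p5,p6}.

2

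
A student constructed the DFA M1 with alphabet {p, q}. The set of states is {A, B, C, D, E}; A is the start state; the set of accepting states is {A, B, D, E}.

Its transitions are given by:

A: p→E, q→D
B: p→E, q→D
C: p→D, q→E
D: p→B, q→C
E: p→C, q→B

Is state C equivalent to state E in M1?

All states are reachable from the start state.
Start with accepting vs non-accepting: {A,B,D,E} | {C}.
Split {A,B,D,E} by δ(·,p) → {A,B,D} and {E}.
Split {A,B,D} by δ(·,p) → {A,B} and {D}.
No further refinement is possible. Final partition (4 blocks): {A,B} | {C} | {E} | {D}.
C and E end up in different blocks, so they are distinguishable. For instance, the string 'ε' is accepted from only E.

No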